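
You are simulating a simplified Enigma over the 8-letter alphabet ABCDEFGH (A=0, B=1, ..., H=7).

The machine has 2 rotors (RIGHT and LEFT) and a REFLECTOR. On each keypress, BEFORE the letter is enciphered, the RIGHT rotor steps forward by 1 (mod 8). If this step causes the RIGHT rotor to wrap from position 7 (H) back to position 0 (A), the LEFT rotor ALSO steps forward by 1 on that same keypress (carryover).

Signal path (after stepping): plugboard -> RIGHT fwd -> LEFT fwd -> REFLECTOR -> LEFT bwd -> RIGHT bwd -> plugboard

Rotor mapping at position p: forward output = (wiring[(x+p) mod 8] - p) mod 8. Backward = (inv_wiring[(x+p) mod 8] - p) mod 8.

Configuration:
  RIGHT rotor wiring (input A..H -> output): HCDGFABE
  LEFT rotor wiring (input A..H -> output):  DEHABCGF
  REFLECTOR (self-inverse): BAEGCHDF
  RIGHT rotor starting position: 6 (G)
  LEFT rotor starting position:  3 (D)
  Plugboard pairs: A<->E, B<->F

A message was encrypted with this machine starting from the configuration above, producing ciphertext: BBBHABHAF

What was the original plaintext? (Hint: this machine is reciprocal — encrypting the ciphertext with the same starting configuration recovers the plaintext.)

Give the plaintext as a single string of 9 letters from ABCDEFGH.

Answer: EHDFDEFED

Derivation:
Char 1 ('B'): step: R->7, L=3; B->plug->F->R->G->L->B->refl->A->L'->F->R'->A->plug->E
Char 2 ('B'): step: R->0, L->4 (L advanced); B->plug->F->R->A->L->F->refl->H->L'->E->R'->H->plug->H
Char 3 ('B'): step: R->1, L=4; B->plug->F->R->A->L->F->refl->H->L'->E->R'->D->plug->D
Char 4 ('H'): step: R->2, L=4; H->plug->H->R->A->L->F->refl->H->L'->E->R'->B->plug->F
Char 5 ('A'): step: R->3, L=4; A->plug->E->R->B->L->G->refl->D->L'->G->R'->D->plug->D
Char 6 ('B'): step: R->4, L=4; B->plug->F->R->G->L->D->refl->G->L'->B->R'->A->plug->E
Char 7 ('H'): step: R->5, L=4; H->plug->H->R->A->L->F->refl->H->L'->E->R'->B->plug->F
Char 8 ('A'): step: R->6, L=4; A->plug->E->R->F->L->A->refl->B->L'->D->R'->A->plug->E
Char 9 ('F'): step: R->7, L=4; F->plug->B->R->A->L->F->refl->H->L'->E->R'->D->plug->D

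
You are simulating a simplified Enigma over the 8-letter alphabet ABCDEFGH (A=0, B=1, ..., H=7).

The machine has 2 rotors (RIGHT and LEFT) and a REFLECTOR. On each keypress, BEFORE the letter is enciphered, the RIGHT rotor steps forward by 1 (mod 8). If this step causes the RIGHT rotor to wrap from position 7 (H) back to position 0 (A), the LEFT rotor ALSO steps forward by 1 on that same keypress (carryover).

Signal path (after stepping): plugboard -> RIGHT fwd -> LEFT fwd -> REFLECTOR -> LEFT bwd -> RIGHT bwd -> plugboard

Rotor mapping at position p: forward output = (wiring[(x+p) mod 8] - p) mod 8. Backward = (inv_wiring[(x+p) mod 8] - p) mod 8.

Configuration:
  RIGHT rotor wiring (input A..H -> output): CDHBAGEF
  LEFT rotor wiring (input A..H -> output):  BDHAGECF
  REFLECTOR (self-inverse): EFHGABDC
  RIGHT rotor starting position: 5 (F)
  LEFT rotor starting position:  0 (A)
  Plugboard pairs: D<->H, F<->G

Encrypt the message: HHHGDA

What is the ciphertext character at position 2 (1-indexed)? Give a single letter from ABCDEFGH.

Char 1 ('H'): step: R->6, L=0; H->plug->D->R->F->L->E->refl->A->L'->D->R'->F->plug->G
Char 2 ('H'): step: R->7, L=0; H->plug->D->R->A->L->B->refl->F->L'->H->R'->G->plug->F

F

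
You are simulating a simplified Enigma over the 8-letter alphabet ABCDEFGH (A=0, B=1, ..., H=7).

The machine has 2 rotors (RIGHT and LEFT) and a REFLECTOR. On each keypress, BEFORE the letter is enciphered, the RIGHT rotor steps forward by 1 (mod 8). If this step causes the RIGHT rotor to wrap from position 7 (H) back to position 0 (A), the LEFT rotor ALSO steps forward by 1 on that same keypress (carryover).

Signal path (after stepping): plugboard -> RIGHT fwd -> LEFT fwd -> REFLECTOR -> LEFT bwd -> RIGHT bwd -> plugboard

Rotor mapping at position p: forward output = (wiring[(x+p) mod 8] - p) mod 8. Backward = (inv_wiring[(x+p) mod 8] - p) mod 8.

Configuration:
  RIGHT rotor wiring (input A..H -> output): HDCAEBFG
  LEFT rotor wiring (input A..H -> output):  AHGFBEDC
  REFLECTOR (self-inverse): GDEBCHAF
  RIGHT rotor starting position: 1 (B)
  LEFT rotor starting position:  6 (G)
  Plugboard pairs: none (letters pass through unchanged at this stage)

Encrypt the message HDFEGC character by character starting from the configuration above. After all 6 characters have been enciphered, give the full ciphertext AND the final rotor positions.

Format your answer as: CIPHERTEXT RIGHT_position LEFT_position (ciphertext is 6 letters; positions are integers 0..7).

Answer: CBHGHA 7 6

Derivation:
Char 1 ('H'): step: R->2, L=6; H->plug->H->R->B->L->E->refl->C->L'->C->R'->C->plug->C
Char 2 ('D'): step: R->3, L=6; D->plug->D->R->C->L->C->refl->E->L'->B->R'->B->plug->B
Char 3 ('F'): step: R->4, L=6; F->plug->F->R->H->L->G->refl->A->L'->E->R'->H->plug->H
Char 4 ('E'): step: R->5, L=6; E->plug->E->R->G->L->D->refl->B->L'->D->R'->G->plug->G
Char 5 ('G'): step: R->6, L=6; G->plug->G->R->G->L->D->refl->B->L'->D->R'->H->plug->H
Char 6 ('C'): step: R->7, L=6; C->plug->C->R->E->L->A->refl->G->L'->H->R'->A->plug->A
Final: ciphertext=CBHGHA, RIGHT=7, LEFT=6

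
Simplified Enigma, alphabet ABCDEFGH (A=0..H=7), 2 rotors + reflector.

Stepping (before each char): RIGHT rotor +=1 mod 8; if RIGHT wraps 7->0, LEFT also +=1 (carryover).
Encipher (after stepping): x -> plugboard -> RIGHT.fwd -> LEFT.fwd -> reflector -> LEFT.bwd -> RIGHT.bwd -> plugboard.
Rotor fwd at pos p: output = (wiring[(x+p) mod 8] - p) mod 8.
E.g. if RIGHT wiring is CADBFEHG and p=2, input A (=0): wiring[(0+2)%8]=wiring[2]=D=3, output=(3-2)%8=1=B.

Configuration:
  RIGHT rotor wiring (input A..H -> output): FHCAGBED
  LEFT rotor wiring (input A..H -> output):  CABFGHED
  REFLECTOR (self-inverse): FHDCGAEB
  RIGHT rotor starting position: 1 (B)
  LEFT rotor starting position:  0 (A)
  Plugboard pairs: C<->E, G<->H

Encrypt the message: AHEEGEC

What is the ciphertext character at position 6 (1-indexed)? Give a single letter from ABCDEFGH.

Char 1 ('A'): step: R->2, L=0; A->plug->A->R->A->L->C->refl->D->L'->H->R'->D->plug->D
Char 2 ('H'): step: R->3, L=0; H->plug->G->R->E->L->G->refl->E->L'->G->R'->C->plug->E
Char 3 ('E'): step: R->4, L=0; E->plug->C->R->A->L->C->refl->D->L'->H->R'->D->plug->D
Char 4 ('E'): step: R->5, L=0; E->plug->C->R->G->L->E->refl->G->L'->E->R'->A->plug->A
Char 5 ('G'): step: R->6, L=0; G->plug->H->R->D->L->F->refl->A->L'->B->R'->D->plug->D
Char 6 ('E'): step: R->7, L=0; E->plug->C->R->A->L->C->refl->D->L'->H->R'->F->plug->F

F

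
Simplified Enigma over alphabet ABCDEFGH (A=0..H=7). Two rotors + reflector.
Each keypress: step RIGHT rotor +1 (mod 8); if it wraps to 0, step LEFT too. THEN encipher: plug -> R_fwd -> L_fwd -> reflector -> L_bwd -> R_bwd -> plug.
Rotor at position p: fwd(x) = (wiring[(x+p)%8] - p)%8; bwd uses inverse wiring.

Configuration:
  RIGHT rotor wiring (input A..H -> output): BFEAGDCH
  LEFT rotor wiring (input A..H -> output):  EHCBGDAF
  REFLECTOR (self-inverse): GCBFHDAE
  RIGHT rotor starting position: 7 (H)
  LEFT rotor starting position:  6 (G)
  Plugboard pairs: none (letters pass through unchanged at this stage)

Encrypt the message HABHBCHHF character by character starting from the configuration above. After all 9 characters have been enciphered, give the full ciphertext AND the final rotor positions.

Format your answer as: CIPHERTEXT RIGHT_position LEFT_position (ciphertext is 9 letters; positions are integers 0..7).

Char 1 ('H'): step: R->0, L->7 (L advanced); H->plug->H->R->H->L->B->refl->C->L'->E->R'->C->plug->C
Char 2 ('A'): step: R->1, L=7; A->plug->A->R->E->L->C->refl->B->L'->H->R'->C->plug->C
Char 3 ('B'): step: R->2, L=7; B->plug->B->R->G->L->E->refl->H->L'->F->R'->F->plug->F
Char 4 ('H'): step: R->3, L=7; H->plug->H->R->B->L->F->refl->D->L'->D->R'->B->plug->B
Char 5 ('B'): step: R->4, L=7; B->plug->B->R->H->L->B->refl->C->L'->E->R'->H->plug->H
Char 6 ('C'): step: R->5, L=7; C->plug->C->R->C->L->A->refl->G->L'->A->R'->E->plug->E
Char 7 ('H'): step: R->6, L=7; H->plug->H->R->F->L->H->refl->E->L'->G->R'->E->plug->E
Char 8 ('H'): step: R->7, L=7; H->plug->H->R->D->L->D->refl->F->L'->B->R'->E->plug->E
Char 9 ('F'): step: R->0, L->0 (L advanced); F->plug->F->R->D->L->B->refl->C->L'->C->R'->G->plug->G
Final: ciphertext=CCFBHEEEG, RIGHT=0, LEFT=0

Answer: CCFBHEEEG 0 0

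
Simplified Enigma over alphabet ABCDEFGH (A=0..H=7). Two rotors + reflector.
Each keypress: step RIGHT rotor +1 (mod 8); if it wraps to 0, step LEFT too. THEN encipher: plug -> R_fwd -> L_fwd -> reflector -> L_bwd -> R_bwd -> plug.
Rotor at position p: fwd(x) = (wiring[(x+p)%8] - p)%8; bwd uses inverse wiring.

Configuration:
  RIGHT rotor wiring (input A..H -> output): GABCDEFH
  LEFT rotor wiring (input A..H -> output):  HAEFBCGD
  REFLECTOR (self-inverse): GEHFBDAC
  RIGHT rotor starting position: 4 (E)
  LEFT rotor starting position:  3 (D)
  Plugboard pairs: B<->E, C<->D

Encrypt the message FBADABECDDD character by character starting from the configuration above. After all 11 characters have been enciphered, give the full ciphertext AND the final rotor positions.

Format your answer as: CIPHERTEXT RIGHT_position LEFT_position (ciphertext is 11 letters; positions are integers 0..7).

Char 1 ('F'): step: R->5, L=3; F->plug->F->R->E->L->A->refl->G->L'->B->R'->D->plug->C
Char 2 ('B'): step: R->6, L=3; B->plug->E->R->D->L->D->refl->F->L'->G->R'->H->plug->H
Char 3 ('A'): step: R->7, L=3; A->plug->A->R->A->L->C->refl->H->L'->C->R'->D->plug->C
Char 4 ('D'): step: R->0, L->4 (L advanced); D->plug->C->R->B->L->G->refl->A->L'->G->R'->A->plug->A
Char 5 ('A'): step: R->1, L=4; A->plug->A->R->H->L->B->refl->E->L'->F->R'->H->plug->H
Char 6 ('B'): step: R->2, L=4; B->plug->E->R->D->L->H->refl->C->L'->C->R'->D->plug->C
Char 7 ('E'): step: R->3, L=4; E->plug->B->R->A->L->F->refl->D->L'->E->R'->E->plug->B
Char 8 ('C'): step: R->4, L=4; C->plug->D->R->D->L->H->refl->C->L'->C->R'->E->plug->B
Char 9 ('D'): step: R->5, L=4; D->plug->C->R->C->L->C->refl->H->L'->D->R'->E->plug->B
Char 10 ('D'): step: R->6, L=4; D->plug->C->R->A->L->F->refl->D->L'->E->R'->F->plug->F
Char 11 ('D'): step: R->7, L=4; D->plug->C->R->B->L->G->refl->A->L'->G->R'->H->plug->H
Final: ciphertext=CHCAHCBBBFH, RIGHT=7, LEFT=4

Answer: CHCAHCBBBFH 7 4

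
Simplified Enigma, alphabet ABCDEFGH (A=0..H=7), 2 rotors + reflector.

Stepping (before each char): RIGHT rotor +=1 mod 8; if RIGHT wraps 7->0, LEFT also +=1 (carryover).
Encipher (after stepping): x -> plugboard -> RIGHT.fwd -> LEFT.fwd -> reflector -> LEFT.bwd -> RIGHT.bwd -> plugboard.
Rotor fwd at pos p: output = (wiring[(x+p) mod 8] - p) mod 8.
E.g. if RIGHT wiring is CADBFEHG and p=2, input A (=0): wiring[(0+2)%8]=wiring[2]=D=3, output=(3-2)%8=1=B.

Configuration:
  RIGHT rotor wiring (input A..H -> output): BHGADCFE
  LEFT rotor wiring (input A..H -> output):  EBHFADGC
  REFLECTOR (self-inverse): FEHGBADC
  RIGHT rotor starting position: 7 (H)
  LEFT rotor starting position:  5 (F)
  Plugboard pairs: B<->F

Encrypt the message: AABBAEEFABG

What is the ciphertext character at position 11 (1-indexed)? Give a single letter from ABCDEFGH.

Char 1 ('A'): step: R->0, L->6 (L advanced); A->plug->A->R->B->L->E->refl->B->L'->E->R'->H->plug->H
Char 2 ('A'): step: R->1, L=6; A->plug->A->R->G->L->C->refl->H->L'->F->R'->B->plug->F
Char 3 ('B'): step: R->2, L=6; B->plug->F->R->C->L->G->refl->D->L'->D->R'->E->plug->E
Char 4 ('B'): step: R->3, L=6; B->plug->F->R->G->L->C->refl->H->L'->F->R'->A->plug->A
Char 5 ('A'): step: R->4, L=6; A->plug->A->R->H->L->F->refl->A->L'->A->R'->D->plug->D
Char 6 ('E'): step: R->5, L=6; E->plug->E->R->C->L->G->refl->D->L'->D->R'->G->plug->G
Char 7 ('E'): step: R->6, L=6; E->plug->E->R->A->L->A->refl->F->L'->H->R'->A->plug->A
Char 8 ('F'): step: R->7, L=6; F->plug->B->R->C->L->G->refl->D->L'->D->R'->G->plug->G
Char 9 ('A'): step: R->0, L->7 (L advanced); A->plug->A->R->B->L->F->refl->A->L'->D->R'->E->plug->E
Char 10 ('B'): step: R->1, L=7; B->plug->F->R->E->L->G->refl->D->L'->A->R'->H->plug->H
Char 11 ('G'): step: R->2, L=7; G->plug->G->R->H->L->H->refl->C->L'->C->R'->F->plug->B

B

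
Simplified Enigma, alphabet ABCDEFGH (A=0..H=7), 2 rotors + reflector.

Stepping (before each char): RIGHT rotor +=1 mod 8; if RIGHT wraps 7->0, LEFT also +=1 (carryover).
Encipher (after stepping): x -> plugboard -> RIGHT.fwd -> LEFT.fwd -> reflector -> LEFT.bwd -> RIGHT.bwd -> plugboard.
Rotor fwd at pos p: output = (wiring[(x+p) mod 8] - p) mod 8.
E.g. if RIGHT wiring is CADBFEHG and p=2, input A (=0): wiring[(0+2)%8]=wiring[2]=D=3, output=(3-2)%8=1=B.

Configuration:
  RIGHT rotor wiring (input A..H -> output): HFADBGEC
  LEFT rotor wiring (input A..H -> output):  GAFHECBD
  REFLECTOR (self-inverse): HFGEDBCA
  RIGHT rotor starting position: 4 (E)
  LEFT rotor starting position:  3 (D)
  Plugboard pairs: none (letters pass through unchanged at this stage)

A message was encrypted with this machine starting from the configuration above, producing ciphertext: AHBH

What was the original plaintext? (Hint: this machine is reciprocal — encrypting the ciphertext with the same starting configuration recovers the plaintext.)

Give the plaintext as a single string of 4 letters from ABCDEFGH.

Answer: GFHF

Derivation:
Char 1 ('A'): step: R->5, L=3; A->plug->A->R->B->L->B->refl->F->L'->G->R'->G->plug->G
Char 2 ('H'): step: R->6, L=3; H->plug->H->R->A->L->E->refl->D->L'->F->R'->F->plug->F
Char 3 ('B'): step: R->7, L=3; B->plug->B->R->A->L->E->refl->D->L'->F->R'->H->plug->H
Char 4 ('H'): step: R->0, L->4 (L advanced); H->plug->H->R->C->L->F->refl->B->L'->G->R'->F->plug->F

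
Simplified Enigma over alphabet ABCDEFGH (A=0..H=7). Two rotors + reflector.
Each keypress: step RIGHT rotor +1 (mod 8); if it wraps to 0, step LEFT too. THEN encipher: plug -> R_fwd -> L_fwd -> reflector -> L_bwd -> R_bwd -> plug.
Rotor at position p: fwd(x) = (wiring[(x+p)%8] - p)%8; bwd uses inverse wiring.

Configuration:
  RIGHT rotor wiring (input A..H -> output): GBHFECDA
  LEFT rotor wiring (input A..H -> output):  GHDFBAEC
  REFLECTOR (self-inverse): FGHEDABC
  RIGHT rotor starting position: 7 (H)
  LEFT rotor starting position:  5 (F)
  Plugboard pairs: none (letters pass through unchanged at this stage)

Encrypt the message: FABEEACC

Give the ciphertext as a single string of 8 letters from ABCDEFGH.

Char 1 ('F'): step: R->0, L->6 (L advanced); F->plug->F->R->C->L->A->refl->F->L'->E->R'->E->plug->E
Char 2 ('A'): step: R->1, L=6; A->plug->A->R->A->L->G->refl->B->L'->D->R'->D->plug->D
Char 3 ('B'): step: R->2, L=6; B->plug->B->R->D->L->B->refl->G->L'->A->R'->D->plug->D
Char 4 ('E'): step: R->3, L=6; E->plug->E->R->F->L->H->refl->C->L'->H->R'->C->plug->C
Char 5 ('E'): step: R->4, L=6; E->plug->E->R->C->L->A->refl->F->L'->E->R'->D->plug->D
Char 6 ('A'): step: R->5, L=6; A->plug->A->R->F->L->H->refl->C->L'->H->R'->H->plug->H
Char 7 ('C'): step: R->6, L=6; C->plug->C->R->A->L->G->refl->B->L'->D->R'->D->plug->D
Char 8 ('C'): step: R->7, L=6; C->plug->C->R->C->L->A->refl->F->L'->E->R'->H->plug->H

Answer: EDDCDHDH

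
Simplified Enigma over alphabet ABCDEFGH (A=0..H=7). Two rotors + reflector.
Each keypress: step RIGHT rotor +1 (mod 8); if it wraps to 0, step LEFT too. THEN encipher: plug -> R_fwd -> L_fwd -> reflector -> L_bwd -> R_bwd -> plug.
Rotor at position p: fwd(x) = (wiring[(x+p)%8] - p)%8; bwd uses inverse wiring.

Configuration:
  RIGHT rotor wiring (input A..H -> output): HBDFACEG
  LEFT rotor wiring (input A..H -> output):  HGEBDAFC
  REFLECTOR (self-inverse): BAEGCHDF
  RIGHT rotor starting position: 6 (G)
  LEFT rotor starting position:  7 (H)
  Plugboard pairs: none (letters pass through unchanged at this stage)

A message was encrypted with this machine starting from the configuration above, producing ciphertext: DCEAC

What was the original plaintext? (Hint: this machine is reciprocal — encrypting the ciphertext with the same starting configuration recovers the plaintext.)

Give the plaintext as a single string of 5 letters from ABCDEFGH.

Answer: HDCFA

Derivation:
Char 1 ('D'): step: R->7, L=7; D->plug->D->R->E->L->C->refl->E->L'->F->R'->H->plug->H
Char 2 ('C'): step: R->0, L->0 (L advanced); C->plug->C->R->D->L->B->refl->A->L'->F->R'->D->plug->D
Char 3 ('E'): step: R->1, L=0; E->plug->E->R->B->L->G->refl->D->L'->E->R'->C->plug->C
Char 4 ('A'): step: R->2, L=0; A->plug->A->R->B->L->G->refl->D->L'->E->R'->F->plug->F
Char 5 ('C'): step: R->3, L=0; C->plug->C->R->H->L->C->refl->E->L'->C->R'->A->plug->A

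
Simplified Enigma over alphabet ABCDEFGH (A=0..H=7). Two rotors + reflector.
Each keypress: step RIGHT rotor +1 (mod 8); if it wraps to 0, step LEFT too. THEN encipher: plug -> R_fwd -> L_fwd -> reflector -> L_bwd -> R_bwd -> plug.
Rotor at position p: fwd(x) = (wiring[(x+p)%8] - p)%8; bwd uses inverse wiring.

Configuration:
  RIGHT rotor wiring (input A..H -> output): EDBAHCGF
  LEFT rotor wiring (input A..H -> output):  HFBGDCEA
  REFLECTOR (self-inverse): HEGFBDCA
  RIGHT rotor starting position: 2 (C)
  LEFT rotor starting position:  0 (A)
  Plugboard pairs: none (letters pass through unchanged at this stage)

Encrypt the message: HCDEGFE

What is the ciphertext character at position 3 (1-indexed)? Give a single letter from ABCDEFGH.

Char 1 ('H'): step: R->3, L=0; H->plug->H->R->G->L->E->refl->B->L'->C->R'->E->plug->E
Char 2 ('C'): step: R->4, L=0; C->plug->C->R->C->L->B->refl->E->L'->G->R'->B->plug->B
Char 3 ('D'): step: R->5, L=0; D->plug->D->R->H->L->A->refl->H->L'->A->R'->C->plug->C

C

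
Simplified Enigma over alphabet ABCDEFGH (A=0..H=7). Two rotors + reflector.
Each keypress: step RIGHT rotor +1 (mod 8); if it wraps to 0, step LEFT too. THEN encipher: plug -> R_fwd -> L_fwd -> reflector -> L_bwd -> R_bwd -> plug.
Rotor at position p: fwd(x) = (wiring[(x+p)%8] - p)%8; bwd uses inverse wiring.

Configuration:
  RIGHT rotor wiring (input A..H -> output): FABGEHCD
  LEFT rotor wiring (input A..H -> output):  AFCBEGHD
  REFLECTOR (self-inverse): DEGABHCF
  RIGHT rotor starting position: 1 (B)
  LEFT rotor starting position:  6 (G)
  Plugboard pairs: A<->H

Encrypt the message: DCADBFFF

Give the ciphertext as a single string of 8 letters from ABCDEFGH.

Char 1 ('D'): step: R->2, L=6; D->plug->D->R->F->L->D->refl->A->L'->H->R'->A->plug->H
Char 2 ('C'): step: R->3, L=6; C->plug->C->R->E->L->E->refl->B->L'->A->R'->E->plug->E
Char 3 ('A'): step: R->4, L=6; A->plug->H->R->C->L->C->refl->G->L'->G->R'->C->plug->C
Char 4 ('D'): step: R->5, L=6; D->plug->D->R->A->L->B->refl->E->L'->E->R'->F->plug->F
Char 5 ('B'): step: R->6, L=6; B->plug->B->R->F->L->D->refl->A->L'->H->R'->C->plug->C
Char 6 ('F'): step: R->7, L=6; F->plug->F->R->F->L->D->refl->A->L'->H->R'->E->plug->E
Char 7 ('F'): step: R->0, L->7 (L advanced); F->plug->F->R->H->L->A->refl->D->L'->D->R'->H->plug->A
Char 8 ('F'): step: R->1, L=7; F->plug->F->R->B->L->B->refl->E->L'->A->R'->B->plug->B

Answer: HECFCEAB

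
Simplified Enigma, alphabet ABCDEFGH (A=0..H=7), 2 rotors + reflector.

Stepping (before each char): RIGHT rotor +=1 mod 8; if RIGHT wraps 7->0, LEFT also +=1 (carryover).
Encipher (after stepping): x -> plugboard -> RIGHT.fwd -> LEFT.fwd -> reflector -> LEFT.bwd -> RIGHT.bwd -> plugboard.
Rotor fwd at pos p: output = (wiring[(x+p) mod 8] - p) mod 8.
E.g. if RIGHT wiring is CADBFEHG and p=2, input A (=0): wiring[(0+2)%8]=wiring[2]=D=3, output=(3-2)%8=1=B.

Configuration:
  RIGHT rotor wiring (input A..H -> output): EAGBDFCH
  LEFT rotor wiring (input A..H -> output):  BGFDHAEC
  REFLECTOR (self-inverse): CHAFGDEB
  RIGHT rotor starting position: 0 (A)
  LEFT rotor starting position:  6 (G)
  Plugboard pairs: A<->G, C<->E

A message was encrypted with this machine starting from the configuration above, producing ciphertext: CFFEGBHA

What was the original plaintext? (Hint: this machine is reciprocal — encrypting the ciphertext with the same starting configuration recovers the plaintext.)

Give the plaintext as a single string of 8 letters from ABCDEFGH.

Answer: AABFFCDE

Derivation:
Char 1 ('C'): step: R->1, L=6; C->plug->E->R->E->L->H->refl->B->L'->G->R'->G->plug->A
Char 2 ('F'): step: R->2, L=6; F->plug->F->R->F->L->F->refl->D->L'->C->R'->G->plug->A
Char 3 ('F'): step: R->3, L=6; F->plug->F->R->B->L->E->refl->G->L'->A->R'->B->plug->B
Char 4 ('E'): step: R->4, L=6; E->plug->C->R->G->L->B->refl->H->L'->E->R'->F->plug->F
Char 5 ('G'): step: R->5, L=6; G->plug->A->R->A->L->G->refl->E->L'->B->R'->F->plug->F
Char 6 ('B'): step: R->6, L=6; B->plug->B->R->B->L->E->refl->G->L'->A->R'->E->plug->C
Char 7 ('H'): step: R->7, L=6; H->plug->H->R->D->L->A->refl->C->L'->H->R'->D->plug->D
Char 8 ('A'): step: R->0, L->7 (L advanced); A->plug->G->R->C->L->H->refl->B->L'->G->R'->C->plug->E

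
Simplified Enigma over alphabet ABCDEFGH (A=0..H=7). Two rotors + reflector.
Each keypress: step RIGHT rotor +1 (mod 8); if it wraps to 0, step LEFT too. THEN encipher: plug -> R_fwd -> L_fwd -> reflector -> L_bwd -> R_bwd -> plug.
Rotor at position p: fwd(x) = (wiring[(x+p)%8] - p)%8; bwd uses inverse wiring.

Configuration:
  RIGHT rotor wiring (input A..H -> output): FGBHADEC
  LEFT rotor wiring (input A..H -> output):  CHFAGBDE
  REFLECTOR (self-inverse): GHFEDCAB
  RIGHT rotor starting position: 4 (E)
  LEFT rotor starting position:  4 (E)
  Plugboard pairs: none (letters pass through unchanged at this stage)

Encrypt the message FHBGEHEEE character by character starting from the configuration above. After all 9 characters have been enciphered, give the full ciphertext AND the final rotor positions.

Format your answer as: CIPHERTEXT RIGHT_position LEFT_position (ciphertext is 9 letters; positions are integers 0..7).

Char 1 ('F'): step: R->5, L=4; F->plug->F->R->E->L->G->refl->A->L'->D->R'->H->plug->H
Char 2 ('H'): step: R->6, L=4; H->plug->H->R->F->L->D->refl->E->L'->H->R'->C->plug->C
Char 3 ('B'): step: R->7, L=4; B->plug->B->R->G->L->B->refl->H->L'->C->R'->D->plug->D
Char 4 ('G'): step: R->0, L->5 (L advanced); G->plug->G->R->E->L->C->refl->F->L'->D->R'->F->plug->F
Char 5 ('E'): step: R->1, L=5; E->plug->E->R->C->L->H->refl->B->L'->H->R'->D->plug->D
Char 6 ('H'): step: R->2, L=5; H->plug->H->R->E->L->C->refl->F->L'->D->R'->G->plug->G
Char 7 ('E'): step: R->3, L=5; E->plug->E->R->H->L->B->refl->H->L'->C->R'->F->plug->F
Char 8 ('E'): step: R->4, L=5; E->plug->E->R->B->L->G->refl->A->L'->F->R'->G->plug->G
Char 9 ('E'): step: R->5, L=5; E->plug->E->R->B->L->G->refl->A->L'->F->R'->C->plug->C
Final: ciphertext=HCDFDGFGC, RIGHT=5, LEFT=5

Answer: HCDFDGFGC 5 5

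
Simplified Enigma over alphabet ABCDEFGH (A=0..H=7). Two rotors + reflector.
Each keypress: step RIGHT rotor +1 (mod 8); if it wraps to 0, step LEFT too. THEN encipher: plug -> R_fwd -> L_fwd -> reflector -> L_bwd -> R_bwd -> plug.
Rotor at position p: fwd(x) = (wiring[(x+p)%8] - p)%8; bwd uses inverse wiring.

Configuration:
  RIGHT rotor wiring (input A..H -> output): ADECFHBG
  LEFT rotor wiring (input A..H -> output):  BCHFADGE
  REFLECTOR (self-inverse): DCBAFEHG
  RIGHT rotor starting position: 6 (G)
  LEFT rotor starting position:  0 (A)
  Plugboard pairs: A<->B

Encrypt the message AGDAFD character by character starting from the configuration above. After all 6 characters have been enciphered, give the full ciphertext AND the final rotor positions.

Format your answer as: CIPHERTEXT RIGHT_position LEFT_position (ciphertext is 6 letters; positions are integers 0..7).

Answer: GAFFAC 4 1

Derivation:
Char 1 ('A'): step: R->7, L=0; A->plug->B->R->B->L->C->refl->B->L'->A->R'->G->plug->G
Char 2 ('G'): step: R->0, L->1 (L advanced); G->plug->G->R->B->L->G->refl->H->L'->D->R'->B->plug->A
Char 3 ('D'): step: R->1, L=1; D->plug->D->R->E->L->C->refl->B->L'->A->R'->F->plug->F
Char 4 ('A'): step: R->2, L=1; A->plug->B->R->A->L->B->refl->C->L'->E->R'->F->plug->F
Char 5 ('F'): step: R->3, L=1; F->plug->F->R->F->L->F->refl->E->L'->C->R'->B->plug->A
Char 6 ('D'): step: R->4, L=1; D->plug->D->R->C->L->E->refl->F->L'->F->R'->C->plug->C
Final: ciphertext=GAFFAC, RIGHT=4, LEFT=1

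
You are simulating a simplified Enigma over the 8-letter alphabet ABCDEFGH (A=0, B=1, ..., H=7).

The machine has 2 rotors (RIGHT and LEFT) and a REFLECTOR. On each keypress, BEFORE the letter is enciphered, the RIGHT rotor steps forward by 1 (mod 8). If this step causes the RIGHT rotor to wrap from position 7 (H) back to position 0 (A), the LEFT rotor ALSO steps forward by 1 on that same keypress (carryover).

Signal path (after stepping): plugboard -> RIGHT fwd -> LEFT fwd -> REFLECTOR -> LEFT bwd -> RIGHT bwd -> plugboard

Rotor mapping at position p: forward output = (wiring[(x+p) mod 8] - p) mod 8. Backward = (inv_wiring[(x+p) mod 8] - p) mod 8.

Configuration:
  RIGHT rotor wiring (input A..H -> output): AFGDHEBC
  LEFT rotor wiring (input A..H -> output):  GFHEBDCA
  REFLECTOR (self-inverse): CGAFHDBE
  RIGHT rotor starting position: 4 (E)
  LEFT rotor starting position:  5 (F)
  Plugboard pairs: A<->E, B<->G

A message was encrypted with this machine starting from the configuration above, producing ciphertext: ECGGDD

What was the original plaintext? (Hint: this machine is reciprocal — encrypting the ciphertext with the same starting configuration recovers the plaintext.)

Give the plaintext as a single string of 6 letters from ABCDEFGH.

Answer: BBHFHG

Derivation:
Char 1 ('E'): step: R->5, L=5; E->plug->A->R->H->L->E->refl->H->L'->G->R'->G->plug->B
Char 2 ('C'): step: R->6, L=5; C->plug->C->R->C->L->D->refl->F->L'->B->R'->G->plug->B
Char 3 ('G'): step: R->7, L=5; G->plug->B->R->B->L->F->refl->D->L'->C->R'->H->plug->H
Char 4 ('G'): step: R->0, L->6 (L advanced); G->plug->B->R->F->L->G->refl->B->L'->E->R'->F->plug->F
Char 5 ('D'): step: R->1, L=6; D->plug->D->R->G->L->D->refl->F->L'->H->R'->H->plug->H
Char 6 ('D'): step: R->2, L=6; D->plug->D->R->C->L->A->refl->C->L'->B->R'->B->plug->G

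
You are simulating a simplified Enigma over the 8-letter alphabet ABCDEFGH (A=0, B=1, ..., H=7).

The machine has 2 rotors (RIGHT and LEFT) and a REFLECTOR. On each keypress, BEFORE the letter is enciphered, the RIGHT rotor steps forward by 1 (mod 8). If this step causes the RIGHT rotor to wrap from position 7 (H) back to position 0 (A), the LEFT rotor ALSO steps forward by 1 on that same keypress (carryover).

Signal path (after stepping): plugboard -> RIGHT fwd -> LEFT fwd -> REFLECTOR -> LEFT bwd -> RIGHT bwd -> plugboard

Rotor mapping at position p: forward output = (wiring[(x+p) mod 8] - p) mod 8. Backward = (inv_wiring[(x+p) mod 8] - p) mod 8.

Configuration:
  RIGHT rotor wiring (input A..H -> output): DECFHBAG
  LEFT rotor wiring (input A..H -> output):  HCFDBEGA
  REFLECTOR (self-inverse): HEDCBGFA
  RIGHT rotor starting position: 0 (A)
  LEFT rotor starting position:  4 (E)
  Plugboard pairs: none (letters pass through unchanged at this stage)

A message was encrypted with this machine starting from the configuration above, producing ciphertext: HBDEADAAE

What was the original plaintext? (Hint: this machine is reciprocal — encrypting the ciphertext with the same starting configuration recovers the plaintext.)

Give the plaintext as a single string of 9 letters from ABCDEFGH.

Answer: CEFHHHHCG

Derivation:
Char 1 ('H'): step: R->1, L=4; H->plug->H->R->C->L->C->refl->D->L'->E->R'->C->plug->C
Char 2 ('B'): step: R->2, L=4; B->plug->B->R->D->L->E->refl->B->L'->G->R'->E->plug->E
Char 3 ('D'): step: R->3, L=4; D->plug->D->R->F->L->G->refl->F->L'->A->R'->F->plug->F
Char 4 ('E'): step: R->4, L=4; E->plug->E->R->H->L->H->refl->A->L'->B->R'->H->plug->H
Char 5 ('A'): step: R->5, L=4; A->plug->A->R->E->L->D->refl->C->L'->C->R'->H->plug->H
Char 6 ('D'): step: R->6, L=4; D->plug->D->R->G->L->B->refl->E->L'->D->R'->H->plug->H
Char 7 ('A'): step: R->7, L=4; A->plug->A->R->H->L->H->refl->A->L'->B->R'->H->plug->H
Char 8 ('A'): step: R->0, L->5 (L advanced); A->plug->A->R->D->L->C->refl->D->L'->C->R'->C->plug->C
Char 9 ('E'): step: R->1, L=5; E->plug->E->R->A->L->H->refl->A->L'->F->R'->G->plug->G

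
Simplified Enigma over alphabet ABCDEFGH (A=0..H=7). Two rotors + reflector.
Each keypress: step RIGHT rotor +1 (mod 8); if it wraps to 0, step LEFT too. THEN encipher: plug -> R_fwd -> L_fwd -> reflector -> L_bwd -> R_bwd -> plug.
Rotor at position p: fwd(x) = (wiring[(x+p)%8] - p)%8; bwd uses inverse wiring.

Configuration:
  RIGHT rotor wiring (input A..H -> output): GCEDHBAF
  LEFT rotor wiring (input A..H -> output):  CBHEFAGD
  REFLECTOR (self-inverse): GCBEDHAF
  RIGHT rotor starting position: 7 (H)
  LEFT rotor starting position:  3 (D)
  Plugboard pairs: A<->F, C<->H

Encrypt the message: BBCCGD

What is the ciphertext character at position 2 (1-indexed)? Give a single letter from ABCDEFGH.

Char 1 ('B'): step: R->0, L->4 (L advanced); B->plug->B->R->C->L->C->refl->B->L'->A->R'->G->plug->G
Char 2 ('B'): step: R->1, L=4; B->plug->B->R->D->L->H->refl->F->L'->F->R'->H->plug->C

C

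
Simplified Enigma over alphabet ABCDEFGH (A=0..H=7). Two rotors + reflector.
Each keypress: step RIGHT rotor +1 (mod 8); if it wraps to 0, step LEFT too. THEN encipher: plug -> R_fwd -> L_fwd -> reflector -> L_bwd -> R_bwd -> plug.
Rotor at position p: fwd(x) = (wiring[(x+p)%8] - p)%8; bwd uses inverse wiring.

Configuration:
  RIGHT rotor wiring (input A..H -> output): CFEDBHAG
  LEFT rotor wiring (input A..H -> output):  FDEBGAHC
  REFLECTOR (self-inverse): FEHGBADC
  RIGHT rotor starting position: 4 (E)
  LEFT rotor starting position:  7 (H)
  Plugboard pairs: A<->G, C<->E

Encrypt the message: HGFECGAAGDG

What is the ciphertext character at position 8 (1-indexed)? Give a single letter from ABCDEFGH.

Char 1 ('H'): step: R->5, L=7; H->plug->H->R->E->L->C->refl->H->L'->F->R'->D->plug->D
Char 2 ('G'): step: R->6, L=7; G->plug->A->R->C->L->E->refl->B->L'->G->R'->E->plug->C
Char 3 ('F'): step: R->7, L=7; F->plug->F->R->C->L->E->refl->B->L'->G->R'->C->plug->E
Char 4 ('E'): step: R->0, L->0 (L advanced); E->plug->C->R->E->L->G->refl->D->L'->B->R'->E->plug->C
Char 5 ('C'): step: R->1, L=0; C->plug->E->R->G->L->H->refl->C->L'->H->R'->F->plug->F
Char 6 ('G'): step: R->2, L=0; G->plug->A->R->C->L->E->refl->B->L'->D->R'->H->plug->H
Char 7 ('A'): step: R->3, L=0; A->plug->G->R->C->L->E->refl->B->L'->D->R'->E->plug->C
Char 8 ('A'): step: R->4, L=0; A->plug->G->R->A->L->F->refl->A->L'->F->R'->A->plug->G

G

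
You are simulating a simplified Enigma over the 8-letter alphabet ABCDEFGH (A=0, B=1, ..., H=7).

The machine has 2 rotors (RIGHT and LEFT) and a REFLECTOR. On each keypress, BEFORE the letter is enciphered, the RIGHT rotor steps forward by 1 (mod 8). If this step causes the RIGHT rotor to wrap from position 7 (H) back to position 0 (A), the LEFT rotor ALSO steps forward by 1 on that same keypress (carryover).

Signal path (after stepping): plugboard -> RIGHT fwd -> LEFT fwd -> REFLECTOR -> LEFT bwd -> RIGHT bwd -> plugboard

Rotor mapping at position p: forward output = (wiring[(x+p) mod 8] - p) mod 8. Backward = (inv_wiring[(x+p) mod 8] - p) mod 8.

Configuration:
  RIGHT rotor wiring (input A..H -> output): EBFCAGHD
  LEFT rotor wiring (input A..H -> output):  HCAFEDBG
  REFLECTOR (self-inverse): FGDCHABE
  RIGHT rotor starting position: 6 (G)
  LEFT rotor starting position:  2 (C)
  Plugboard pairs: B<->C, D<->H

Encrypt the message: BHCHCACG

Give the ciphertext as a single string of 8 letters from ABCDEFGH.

Answer: FGACGEHE

Derivation:
Char 1 ('B'): step: R->7, L=2; B->plug->C->R->C->L->C->refl->D->L'->B->R'->F->plug->F
Char 2 ('H'): step: R->0, L->3 (L advanced); H->plug->D->R->C->L->A->refl->F->L'->H->R'->G->plug->G
Char 3 ('C'): step: R->1, L=3; C->plug->B->R->E->L->D->refl->C->L'->A->R'->A->plug->A
Char 4 ('H'): step: R->2, L=3; H->plug->D->R->E->L->D->refl->C->L'->A->R'->B->plug->C
Char 5 ('C'): step: R->3, L=3; C->plug->B->R->F->L->E->refl->H->L'->G->R'->G->plug->G
Char 6 ('A'): step: R->4, L=3; A->plug->A->R->E->L->D->refl->C->L'->A->R'->E->plug->E
Char 7 ('C'): step: R->5, L=3; C->plug->B->R->C->L->A->refl->F->L'->H->R'->D->plug->H
Char 8 ('G'): step: R->6, L=3; G->plug->G->R->C->L->A->refl->F->L'->H->R'->E->plug->E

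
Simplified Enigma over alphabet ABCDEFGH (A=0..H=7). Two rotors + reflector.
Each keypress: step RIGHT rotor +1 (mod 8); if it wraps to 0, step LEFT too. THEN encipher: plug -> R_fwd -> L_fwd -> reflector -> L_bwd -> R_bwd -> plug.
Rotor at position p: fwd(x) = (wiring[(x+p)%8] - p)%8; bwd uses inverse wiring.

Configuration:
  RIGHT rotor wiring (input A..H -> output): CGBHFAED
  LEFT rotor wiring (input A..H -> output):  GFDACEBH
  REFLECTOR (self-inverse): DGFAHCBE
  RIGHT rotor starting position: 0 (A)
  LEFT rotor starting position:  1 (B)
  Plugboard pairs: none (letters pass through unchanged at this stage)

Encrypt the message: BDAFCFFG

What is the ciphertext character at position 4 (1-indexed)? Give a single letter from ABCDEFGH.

Char 1 ('B'): step: R->1, L=1; B->plug->B->R->A->L->E->refl->H->L'->C->R'->G->plug->G
Char 2 ('D'): step: R->2, L=1; D->plug->D->R->G->L->G->refl->B->L'->D->R'->C->plug->C
Char 3 ('A'): step: R->3, L=1; A->plug->A->R->E->L->D->refl->A->L'->F->R'->C->plug->C
Char 4 ('F'): step: R->4, L=1; F->plug->F->R->C->L->H->refl->E->L'->A->R'->C->plug->C

C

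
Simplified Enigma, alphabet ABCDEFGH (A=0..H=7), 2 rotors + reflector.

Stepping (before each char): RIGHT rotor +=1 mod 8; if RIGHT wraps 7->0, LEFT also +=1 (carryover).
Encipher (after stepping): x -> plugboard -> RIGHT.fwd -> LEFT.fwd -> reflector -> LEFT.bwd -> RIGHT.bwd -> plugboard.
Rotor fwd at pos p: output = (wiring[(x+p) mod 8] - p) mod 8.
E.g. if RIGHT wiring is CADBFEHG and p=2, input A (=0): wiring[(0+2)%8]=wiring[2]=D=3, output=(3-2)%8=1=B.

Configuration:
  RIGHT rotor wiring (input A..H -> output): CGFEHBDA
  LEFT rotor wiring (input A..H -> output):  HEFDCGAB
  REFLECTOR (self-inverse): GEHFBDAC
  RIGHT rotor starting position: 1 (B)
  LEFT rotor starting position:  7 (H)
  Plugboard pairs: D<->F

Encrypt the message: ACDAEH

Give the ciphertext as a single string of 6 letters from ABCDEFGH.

Answer: EFBGCC

Derivation:
Char 1 ('A'): step: R->2, L=7; A->plug->A->R->D->L->G->refl->A->L'->B->R'->E->plug->E
Char 2 ('C'): step: R->3, L=7; C->plug->C->R->G->L->H->refl->C->L'->A->R'->D->plug->F
Char 3 ('D'): step: R->4, L=7; D->plug->F->R->C->L->F->refl->D->L'->F->R'->B->plug->B
Char 4 ('A'): step: R->5, L=7; A->plug->A->R->E->L->E->refl->B->L'->H->R'->G->plug->G
Char 5 ('E'): step: R->6, L=7; E->plug->E->R->H->L->B->refl->E->L'->E->R'->C->plug->C
Char 6 ('H'): step: R->7, L=7; H->plug->H->R->E->L->E->refl->B->L'->H->R'->C->plug->C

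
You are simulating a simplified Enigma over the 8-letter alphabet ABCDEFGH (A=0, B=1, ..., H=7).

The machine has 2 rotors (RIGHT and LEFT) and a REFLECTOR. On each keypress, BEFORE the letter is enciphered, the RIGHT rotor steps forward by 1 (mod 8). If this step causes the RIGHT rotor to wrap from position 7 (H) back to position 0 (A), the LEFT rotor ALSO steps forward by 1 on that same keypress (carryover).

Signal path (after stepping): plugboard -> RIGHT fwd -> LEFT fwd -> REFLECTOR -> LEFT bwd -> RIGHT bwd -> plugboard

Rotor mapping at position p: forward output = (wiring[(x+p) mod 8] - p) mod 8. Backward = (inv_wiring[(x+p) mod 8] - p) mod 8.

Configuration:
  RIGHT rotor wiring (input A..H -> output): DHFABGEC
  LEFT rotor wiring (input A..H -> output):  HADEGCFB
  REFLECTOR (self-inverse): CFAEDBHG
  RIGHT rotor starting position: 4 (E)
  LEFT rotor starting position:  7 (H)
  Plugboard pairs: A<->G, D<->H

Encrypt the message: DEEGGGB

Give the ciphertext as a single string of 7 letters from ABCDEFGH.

Answer: ECCDCEE

Derivation:
Char 1 ('D'): step: R->5, L=7; D->plug->H->R->E->L->F->refl->B->L'->C->R'->E->plug->E
Char 2 ('E'): step: R->6, L=7; E->plug->E->R->H->L->G->refl->H->L'->F->R'->C->plug->C
Char 3 ('E'): step: R->7, L=7; E->plug->E->R->B->L->A->refl->C->L'->A->R'->C->plug->C
Char 4 ('G'): step: R->0, L->0 (L advanced); G->plug->A->R->D->L->E->refl->D->L'->C->R'->H->plug->D
Char 5 ('G'): step: R->1, L=0; G->plug->A->R->G->L->F->refl->B->L'->H->R'->C->plug->C
Char 6 ('G'): step: R->2, L=0; G->plug->A->R->D->L->E->refl->D->L'->C->R'->E->plug->E
Char 7 ('B'): step: R->3, L=0; B->plug->B->R->G->L->F->refl->B->L'->H->R'->E->plug->E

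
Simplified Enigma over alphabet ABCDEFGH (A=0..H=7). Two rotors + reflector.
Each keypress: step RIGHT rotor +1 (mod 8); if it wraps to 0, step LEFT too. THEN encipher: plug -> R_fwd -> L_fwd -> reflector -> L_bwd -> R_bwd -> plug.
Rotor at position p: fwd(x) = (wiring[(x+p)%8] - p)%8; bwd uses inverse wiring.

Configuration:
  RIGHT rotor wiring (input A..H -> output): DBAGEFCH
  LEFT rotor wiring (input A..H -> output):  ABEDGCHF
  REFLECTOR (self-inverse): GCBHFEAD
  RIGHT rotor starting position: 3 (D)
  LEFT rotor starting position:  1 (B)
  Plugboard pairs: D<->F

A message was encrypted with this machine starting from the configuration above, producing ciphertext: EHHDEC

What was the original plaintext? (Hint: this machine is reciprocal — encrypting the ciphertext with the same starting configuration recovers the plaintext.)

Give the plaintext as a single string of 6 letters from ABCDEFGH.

Answer: BGBAGB

Derivation:
Char 1 ('E'): step: R->4, L=1; E->plug->E->R->H->L->H->refl->D->L'->B->R'->B->plug->B
Char 2 ('H'): step: R->5, L=1; H->plug->H->R->H->L->H->refl->D->L'->B->R'->G->plug->G
Char 3 ('H'): step: R->6, L=1; H->plug->H->R->H->L->H->refl->D->L'->B->R'->B->plug->B
Char 4 ('D'): step: R->7, L=1; D->plug->F->R->F->L->G->refl->A->L'->A->R'->A->plug->A
Char 5 ('E'): step: R->0, L->2 (L advanced); E->plug->E->R->E->L->F->refl->E->L'->C->R'->G->plug->G
Char 6 ('C'): step: R->1, L=2; C->plug->C->R->F->L->D->refl->H->L'->H->R'->B->plug->B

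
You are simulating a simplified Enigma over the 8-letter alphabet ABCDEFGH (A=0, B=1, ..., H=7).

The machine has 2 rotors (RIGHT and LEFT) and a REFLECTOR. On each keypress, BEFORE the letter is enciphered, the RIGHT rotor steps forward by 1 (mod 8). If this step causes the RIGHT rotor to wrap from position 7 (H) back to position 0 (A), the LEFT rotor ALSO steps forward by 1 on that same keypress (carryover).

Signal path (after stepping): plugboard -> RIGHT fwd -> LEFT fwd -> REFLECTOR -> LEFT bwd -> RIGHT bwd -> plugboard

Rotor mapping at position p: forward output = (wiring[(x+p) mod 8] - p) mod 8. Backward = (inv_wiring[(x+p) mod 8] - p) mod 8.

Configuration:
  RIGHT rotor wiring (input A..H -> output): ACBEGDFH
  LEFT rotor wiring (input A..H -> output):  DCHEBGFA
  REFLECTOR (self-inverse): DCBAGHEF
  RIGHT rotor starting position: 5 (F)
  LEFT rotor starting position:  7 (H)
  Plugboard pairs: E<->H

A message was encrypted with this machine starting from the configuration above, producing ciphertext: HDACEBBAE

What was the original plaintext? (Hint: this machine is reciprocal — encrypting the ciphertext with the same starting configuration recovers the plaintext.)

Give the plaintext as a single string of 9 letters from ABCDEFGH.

Char 1 ('H'): step: R->6, L=7; H->plug->E->R->D->L->A->refl->D->L'->C->R'->C->plug->C
Char 2 ('D'): step: R->7, L=7; D->plug->D->R->C->L->D->refl->A->L'->D->R'->C->plug->C
Char 3 ('A'): step: R->0, L->0 (L advanced); A->plug->A->R->A->L->D->refl->A->L'->H->R'->H->plug->E
Char 4 ('C'): step: R->1, L=0; C->plug->C->R->D->L->E->refl->G->L'->F->R'->D->plug->D
Char 5 ('E'): step: R->2, L=0; E->plug->H->R->A->L->D->refl->A->L'->H->R'->A->plug->A
Char 6 ('B'): step: R->3, L=0; B->plug->B->R->D->L->E->refl->G->L'->F->R'->F->plug->F
Char 7 ('B'): step: R->4, L=0; B->plug->B->R->H->L->A->refl->D->L'->A->R'->H->plug->E
Char 8 ('A'): step: R->5, L=0; A->plug->A->R->G->L->F->refl->H->L'->C->R'->C->plug->C
Char 9 ('E'): step: R->6, L=0; E->plug->H->R->F->L->G->refl->E->L'->D->R'->E->plug->H

Answer: CCEDAFECH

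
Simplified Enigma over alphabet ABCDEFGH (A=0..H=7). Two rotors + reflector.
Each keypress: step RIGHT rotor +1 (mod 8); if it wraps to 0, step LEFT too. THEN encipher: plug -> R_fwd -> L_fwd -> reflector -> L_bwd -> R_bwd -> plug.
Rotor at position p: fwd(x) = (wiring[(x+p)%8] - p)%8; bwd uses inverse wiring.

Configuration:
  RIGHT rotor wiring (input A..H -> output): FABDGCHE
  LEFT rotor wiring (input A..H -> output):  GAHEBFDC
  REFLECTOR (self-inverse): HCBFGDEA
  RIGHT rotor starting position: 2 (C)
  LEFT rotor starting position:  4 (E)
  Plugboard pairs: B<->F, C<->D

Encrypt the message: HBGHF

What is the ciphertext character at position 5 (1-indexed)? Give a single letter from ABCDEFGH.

Char 1 ('H'): step: R->3, L=4; H->plug->H->R->G->L->D->refl->F->L'->A->R'->A->plug->A
Char 2 ('B'): step: R->4, L=4; B->plug->F->R->E->L->C->refl->B->L'->B->R'->E->plug->E
Char 3 ('G'): step: R->5, L=4; G->plug->G->R->G->L->D->refl->F->L'->A->R'->D->plug->C
Char 4 ('H'): step: R->6, L=4; H->plug->H->R->E->L->C->refl->B->L'->B->R'->A->plug->A
Char 5 ('F'): step: R->7, L=4; F->plug->B->R->G->L->D->refl->F->L'->A->R'->H->plug->H

H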